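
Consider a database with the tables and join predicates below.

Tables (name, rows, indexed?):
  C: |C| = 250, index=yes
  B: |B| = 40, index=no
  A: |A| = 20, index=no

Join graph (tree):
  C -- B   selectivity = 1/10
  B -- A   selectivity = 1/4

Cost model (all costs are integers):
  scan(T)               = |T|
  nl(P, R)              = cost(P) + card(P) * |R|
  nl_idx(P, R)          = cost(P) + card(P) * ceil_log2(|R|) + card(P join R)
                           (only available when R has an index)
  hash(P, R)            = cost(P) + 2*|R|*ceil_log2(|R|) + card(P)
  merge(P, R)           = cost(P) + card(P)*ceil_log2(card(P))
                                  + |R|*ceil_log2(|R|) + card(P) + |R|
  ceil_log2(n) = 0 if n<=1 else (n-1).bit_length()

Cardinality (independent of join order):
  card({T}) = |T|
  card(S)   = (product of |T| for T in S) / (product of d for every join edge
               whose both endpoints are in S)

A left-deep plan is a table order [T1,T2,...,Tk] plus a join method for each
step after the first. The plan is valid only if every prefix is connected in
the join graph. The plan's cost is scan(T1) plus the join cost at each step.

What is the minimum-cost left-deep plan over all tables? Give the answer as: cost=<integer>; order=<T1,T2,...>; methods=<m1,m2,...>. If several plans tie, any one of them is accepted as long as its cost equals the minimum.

Selinger DP (subsets sized 1..n):
  {C}: scan cost=250, card=250
  {B}: scan cost=40, card=40
  {A}: scan cost=20, card=20
  {BC}: card=1000; try (B,hash)→980, (C,nl_idx)→1360, (C,merge)→2570, (B,merge)→2780, (C,hash)→4080, (C,nl)→10040 …(+1); best=980 via (B,hash)
  {AB}: card=200; try (A,hash)→280, (B,merge)→420, (A,merge)→440, (B,hash)→520, (B,nl)→820, (A,nl)→840; best=280 via (A,hash)
  {ABC}: card=5000; try (A,hash)→2180, (C,merge)→4330, (C,hash)→4480, (C,nl_idx)→6880, (A,merge)→12100, (A,nl)→20980 …(+1); best=2180 via (A,hash)

cost=2180; order=C,B,A; methods=hash,hash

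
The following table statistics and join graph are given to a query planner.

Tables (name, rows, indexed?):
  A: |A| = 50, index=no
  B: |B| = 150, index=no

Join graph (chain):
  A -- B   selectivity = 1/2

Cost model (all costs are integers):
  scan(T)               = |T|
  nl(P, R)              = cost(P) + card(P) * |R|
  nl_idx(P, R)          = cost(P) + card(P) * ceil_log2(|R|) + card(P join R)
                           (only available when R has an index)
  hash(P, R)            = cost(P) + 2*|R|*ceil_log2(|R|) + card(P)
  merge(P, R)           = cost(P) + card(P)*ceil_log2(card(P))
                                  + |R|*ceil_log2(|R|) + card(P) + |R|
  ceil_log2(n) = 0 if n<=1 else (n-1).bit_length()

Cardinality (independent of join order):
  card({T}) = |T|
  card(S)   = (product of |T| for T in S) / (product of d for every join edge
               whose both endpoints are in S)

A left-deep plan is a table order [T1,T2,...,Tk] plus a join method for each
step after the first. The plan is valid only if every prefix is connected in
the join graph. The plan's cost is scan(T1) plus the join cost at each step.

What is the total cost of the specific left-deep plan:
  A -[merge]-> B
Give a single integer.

1750

step 1: scan A: cost=50, card=50
step 2: join B via merge
    card(P join B) = 50*150/(2) = 3750
    cost = 50 + 50*6 + 150*8 + 50 + 150 = 1750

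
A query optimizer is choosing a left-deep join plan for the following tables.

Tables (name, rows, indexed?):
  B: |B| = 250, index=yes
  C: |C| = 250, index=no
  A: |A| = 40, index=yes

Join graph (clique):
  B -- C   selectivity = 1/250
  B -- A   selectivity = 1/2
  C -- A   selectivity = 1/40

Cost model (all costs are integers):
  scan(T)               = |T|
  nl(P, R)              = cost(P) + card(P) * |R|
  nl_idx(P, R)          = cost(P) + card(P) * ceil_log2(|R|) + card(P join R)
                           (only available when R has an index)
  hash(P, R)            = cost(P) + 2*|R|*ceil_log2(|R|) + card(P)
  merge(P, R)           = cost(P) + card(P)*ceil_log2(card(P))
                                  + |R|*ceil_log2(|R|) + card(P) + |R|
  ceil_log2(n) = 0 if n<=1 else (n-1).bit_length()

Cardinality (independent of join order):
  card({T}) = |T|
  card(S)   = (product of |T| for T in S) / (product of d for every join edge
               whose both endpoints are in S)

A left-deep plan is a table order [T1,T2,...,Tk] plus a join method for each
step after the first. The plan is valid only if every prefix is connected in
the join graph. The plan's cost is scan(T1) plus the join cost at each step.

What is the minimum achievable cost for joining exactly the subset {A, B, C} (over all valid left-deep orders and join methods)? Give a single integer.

Selinger DP over subsets of {A,B,C}:
  {B}: scan cost=250, card=250
  {C}: scan cost=250, card=250
  {A}: scan cost=40, card=40
  {BC}: card=250; try (B,nl_idx)→2500, (C,hash)→4500, (B,hash)→4500, (C,merge)→4750, (B,merge)→4750, (C,nl)→62750 …(+1); best=2500 via (B,nl_idx)
  {AB}: card=5000; try (A,hash)→980, (B,merge)→2570, (A,merge)→2780, (B,hash)→4080, (B,nl_idx)→5360, (A,nl_idx)→6750 …(+2); best=980 via (A,hash)
  {AC}: card=250; try (A,hash)→980, (A,nl_idx)→2000, (C,merge)→2570, (A,merge)→2780, (C,hash)→4080, (C,nl)→10040 …(+1); best=980 via (A,hash)
  {ABC}: card=125; try (B,nl_idx)→3105, (A,hash)→3230, (A,nl_idx)→4125, (A,merge)→5030, (B,hash)→5230, (B,merge)→5480 …(+5); best=3105 via (B,nl_idx)

3105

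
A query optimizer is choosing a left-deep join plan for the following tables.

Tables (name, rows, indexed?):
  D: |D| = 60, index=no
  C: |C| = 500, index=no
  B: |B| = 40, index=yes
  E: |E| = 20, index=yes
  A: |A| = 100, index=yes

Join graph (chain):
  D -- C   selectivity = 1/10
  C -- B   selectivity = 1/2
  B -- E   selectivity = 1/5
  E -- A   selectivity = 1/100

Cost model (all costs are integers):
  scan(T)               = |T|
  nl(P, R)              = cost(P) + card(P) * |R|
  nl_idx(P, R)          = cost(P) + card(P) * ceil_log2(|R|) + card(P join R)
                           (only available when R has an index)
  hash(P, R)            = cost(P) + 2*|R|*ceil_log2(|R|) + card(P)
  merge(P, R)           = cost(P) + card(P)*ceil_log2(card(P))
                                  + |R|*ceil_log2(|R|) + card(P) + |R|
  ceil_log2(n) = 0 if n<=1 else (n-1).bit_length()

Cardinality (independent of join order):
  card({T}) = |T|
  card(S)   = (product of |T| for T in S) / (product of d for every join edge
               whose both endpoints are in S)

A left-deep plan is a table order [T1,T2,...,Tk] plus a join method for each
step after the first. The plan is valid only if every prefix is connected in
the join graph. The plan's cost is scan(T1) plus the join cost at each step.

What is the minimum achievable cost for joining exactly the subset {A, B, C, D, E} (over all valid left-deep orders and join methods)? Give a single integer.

47620

Selinger DP over subsets of {A,B,C,D,E}:
  {D}: scan cost=60, card=60
  {C}: scan cost=500, card=500
  {B}: scan cost=40, card=40
  {E}: scan cost=20, card=20
  {A}: scan cost=100, card=100
  {CD}: card=3000; try (D,hash)→1720, (C,merge)→5480, (D,merge)→5920, (C,hash)→9120, (C,nl)→30060, (D,nl)→30500; best=1720 via (D,hash)
  {BC}: card=10000; try (B,hash)→1480, (C,merge)→5320, (B,merge)→5780, (C,hash)→9080, (B,nl_idx)→13500, (C,nl)→20040 …(+1); best=1480 via (B,hash)
  {BE}: card=160; try (E,hash)→280, (B,nl_idx)→300, (E,nl_idx)→400, (B,merge)→420, (E,merge)→440, (B,hash)→520 …(+2); best=280 via (E,hash)
  {AE}: card=20; try (A,nl_idx)→180, (E,hash)→400, (E,nl_idx)→620, (A,merge)→940, (E,merge)→1020, (A,hash)→1440 …(+2); best=180 via (A,nl_idx)
  {BCD}: card=60000; try (B,hash)→5200, (D,hash)→12200, (B,merge)→41000, (B,nl_idx)→79720, (B,nl)→121720, (D,merge)→151900 …(+1); best=5200 via (B,hash)
  {BCE}: card=40000; try (C,merge)→6720, (C,hash)→9440, (E,hash)→11680, (C,nl)→80280, (E,nl_idx)→91480, (E,merge)→151600 …(+1); best=6720 via (C,merge)
  {ABE}: card=160; try (B,nl_idx)→460, (B,merge)→580, (B,hash)→680, (B,nl)→980, (A,nl_idx)→1560, (A,hash)→1840 …(+2); best=460 via (B,nl_idx)
  {BCDE}: card=240000; try (D,hash)→47440, (E,hash)→65400, (E,nl_idx)→545200, (D,merge)→687140, (E,merge)→1025320, (E,nl)→1205200 …(+1); best=47440 via (D,hash)
  {ABCE}: card=40000; try (C,merge)→6900, (C,hash)→9620, (A,hash)→48120, (C,nl)→80460, (A,nl_idx)→326720, (A,merge)→687520 …(+1); best=6900 via (C,merge)
  {ABCDE}: card=240000; try (D,hash)→47620, (A,hash)→288840, (D,merge)→687320, (A,nl_idx)→1967440, (D,nl)→2406900, (A,merge)→4608240 …(+1); best=47620 via (D,hash)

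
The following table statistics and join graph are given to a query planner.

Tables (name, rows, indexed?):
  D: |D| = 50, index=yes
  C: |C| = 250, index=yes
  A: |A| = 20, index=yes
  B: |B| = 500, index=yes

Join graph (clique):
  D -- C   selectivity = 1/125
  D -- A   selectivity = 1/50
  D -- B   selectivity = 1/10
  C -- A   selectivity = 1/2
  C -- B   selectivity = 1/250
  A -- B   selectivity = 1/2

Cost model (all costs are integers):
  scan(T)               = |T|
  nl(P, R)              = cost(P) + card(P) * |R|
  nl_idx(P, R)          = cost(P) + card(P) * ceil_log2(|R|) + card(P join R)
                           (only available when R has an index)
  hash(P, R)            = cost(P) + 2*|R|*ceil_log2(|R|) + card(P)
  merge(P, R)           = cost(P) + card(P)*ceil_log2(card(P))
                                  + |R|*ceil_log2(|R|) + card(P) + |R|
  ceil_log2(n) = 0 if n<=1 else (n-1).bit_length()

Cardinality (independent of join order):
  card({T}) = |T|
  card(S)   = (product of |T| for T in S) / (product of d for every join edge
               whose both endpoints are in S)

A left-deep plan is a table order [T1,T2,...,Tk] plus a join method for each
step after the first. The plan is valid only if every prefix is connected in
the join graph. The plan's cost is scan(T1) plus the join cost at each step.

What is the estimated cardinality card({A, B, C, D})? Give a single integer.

Tables in S: A(20), B(500), C(250), D(50)
Edges inside S: D-C(d=125), D-A(d=50), D-B(d=10), C-A(d=2), C-B(d=250), A-B(d=2)
numerator = 20 * 500 * 250 * 50 = 125000000
denominator = 125 * 50 * 10 * 2 * 250 * 2 = 62500000
card(S) = 125000000 / 62500000 = 2

2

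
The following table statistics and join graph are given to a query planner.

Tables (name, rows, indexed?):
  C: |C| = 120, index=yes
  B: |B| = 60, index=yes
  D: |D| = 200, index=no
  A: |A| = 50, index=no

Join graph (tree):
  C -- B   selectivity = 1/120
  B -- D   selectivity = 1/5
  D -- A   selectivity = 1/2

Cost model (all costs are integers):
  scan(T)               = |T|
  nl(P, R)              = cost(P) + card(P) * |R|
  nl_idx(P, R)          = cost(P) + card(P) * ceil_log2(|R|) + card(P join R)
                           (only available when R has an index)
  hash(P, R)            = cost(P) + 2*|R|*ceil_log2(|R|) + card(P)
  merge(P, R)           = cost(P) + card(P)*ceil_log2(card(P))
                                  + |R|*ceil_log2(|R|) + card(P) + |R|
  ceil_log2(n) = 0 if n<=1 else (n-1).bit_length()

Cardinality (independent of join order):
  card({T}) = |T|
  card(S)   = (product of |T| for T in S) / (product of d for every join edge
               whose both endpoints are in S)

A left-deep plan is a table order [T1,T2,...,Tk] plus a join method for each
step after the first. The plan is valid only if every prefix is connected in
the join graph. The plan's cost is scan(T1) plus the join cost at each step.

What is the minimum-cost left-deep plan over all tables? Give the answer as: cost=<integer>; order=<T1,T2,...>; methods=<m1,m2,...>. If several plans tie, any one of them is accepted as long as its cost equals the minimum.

Selinger DP (subsets sized 1..n):
  {C}: scan cost=120, card=120
  {B}: scan cost=60, card=60
  {D}: scan cost=200, card=200
  {A}: scan cost=50, card=50
  {BC}: card=60; try (C,nl_idx)→540, (B,nl_idx)→900, (B,hash)→960, (C,merge)→1440, (B,merge)→1500, (C,hash)→1800 …(+2); best=540 via (C,nl_idx)
  {BD}: card=2400; try (B,hash)→1120, (D,merge)→2280, (B,merge)→2420, (D,hash)→3320, (B,nl_idx)→3800, (D,nl)→12060 …(+1); best=1120 via (B,hash)
  {AD}: card=5000; try (A,hash)→1000, (D,merge)→2200, (A,merge)→2350, (D,hash)→3300, (D,nl)→10050, (A,nl)→10200; best=1000 via (A,hash)
  {BCD}: card=2400; try (D,merge)→2760, (D,hash)→3800, (C,hash)→5200, (D,nl)→12540, (C,nl_idx)→20320, (C,merge)→33280 …(+1); best=2760 via (D,merge)
  {ABD}: card=60000; try (A,hash)→4120, (B,hash)→6720, (A,merge)→32670, (B,merge)→71420, (B,nl_idx)→91000, (A,nl)→121120 …(+1); best=4120 via (A,hash)
  {ABCD}: card=60000; try (A,hash)→5760, (A,merge)→34310, (C,hash)→65800, (A,nl)→122760, (C,nl_idx)→484120, (C,merge)→1025080 …(+1); best=5760 via (A,hash)

cost=5760; order=B,C,D,A; methods=nl_idx,merge,hash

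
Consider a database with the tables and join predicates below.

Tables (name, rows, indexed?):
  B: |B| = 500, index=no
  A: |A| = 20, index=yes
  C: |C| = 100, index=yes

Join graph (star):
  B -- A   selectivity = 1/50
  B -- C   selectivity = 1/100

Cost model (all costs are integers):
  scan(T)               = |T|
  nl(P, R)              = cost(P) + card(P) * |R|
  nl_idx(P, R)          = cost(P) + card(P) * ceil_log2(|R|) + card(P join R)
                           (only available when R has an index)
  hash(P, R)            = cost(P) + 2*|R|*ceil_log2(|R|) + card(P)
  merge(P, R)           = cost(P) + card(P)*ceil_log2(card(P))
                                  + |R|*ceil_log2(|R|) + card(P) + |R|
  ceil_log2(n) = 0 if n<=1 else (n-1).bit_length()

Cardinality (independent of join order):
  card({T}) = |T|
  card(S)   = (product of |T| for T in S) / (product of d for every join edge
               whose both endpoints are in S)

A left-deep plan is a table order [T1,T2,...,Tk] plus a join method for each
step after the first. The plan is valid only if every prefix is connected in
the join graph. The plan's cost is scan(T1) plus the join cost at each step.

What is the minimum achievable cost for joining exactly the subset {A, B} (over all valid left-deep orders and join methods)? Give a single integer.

Selinger DP over subsets of {A,B}:
  {B}: scan cost=500, card=500
  {A}: scan cost=20, card=20
  {AB}: card=200; try (A,hash)→1200, (A,nl_idx)→3200, (B,merge)→5140, (A,merge)→5620, (B,hash)→9040, (B,nl)→10020 …(+1); best=1200 via (A,hash)

1200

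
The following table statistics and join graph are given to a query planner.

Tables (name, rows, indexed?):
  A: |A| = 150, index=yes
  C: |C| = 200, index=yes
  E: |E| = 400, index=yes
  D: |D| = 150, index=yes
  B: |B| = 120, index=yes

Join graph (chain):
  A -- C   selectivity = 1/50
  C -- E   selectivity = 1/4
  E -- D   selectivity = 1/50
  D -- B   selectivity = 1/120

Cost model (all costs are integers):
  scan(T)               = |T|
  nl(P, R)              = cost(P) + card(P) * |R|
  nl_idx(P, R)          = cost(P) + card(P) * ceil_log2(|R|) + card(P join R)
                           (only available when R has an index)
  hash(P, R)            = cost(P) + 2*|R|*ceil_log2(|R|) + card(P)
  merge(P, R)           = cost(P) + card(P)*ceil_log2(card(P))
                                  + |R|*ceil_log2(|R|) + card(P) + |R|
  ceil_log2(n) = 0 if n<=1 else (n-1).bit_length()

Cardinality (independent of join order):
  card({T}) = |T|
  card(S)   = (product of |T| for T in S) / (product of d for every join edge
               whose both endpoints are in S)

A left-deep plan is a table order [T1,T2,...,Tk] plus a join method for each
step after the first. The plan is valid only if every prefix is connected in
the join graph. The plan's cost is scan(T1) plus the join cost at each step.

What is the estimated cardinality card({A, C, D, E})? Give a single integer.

180000

Tables in S: A(150), C(200), D(150), E(400)
Edges inside S: A-C(d=50), C-E(d=4), E-D(d=50)
numerator = 150 * 200 * 150 * 400 = 1800000000
denominator = 50 * 4 * 50 = 10000
card(S) = 1800000000 / 10000 = 180000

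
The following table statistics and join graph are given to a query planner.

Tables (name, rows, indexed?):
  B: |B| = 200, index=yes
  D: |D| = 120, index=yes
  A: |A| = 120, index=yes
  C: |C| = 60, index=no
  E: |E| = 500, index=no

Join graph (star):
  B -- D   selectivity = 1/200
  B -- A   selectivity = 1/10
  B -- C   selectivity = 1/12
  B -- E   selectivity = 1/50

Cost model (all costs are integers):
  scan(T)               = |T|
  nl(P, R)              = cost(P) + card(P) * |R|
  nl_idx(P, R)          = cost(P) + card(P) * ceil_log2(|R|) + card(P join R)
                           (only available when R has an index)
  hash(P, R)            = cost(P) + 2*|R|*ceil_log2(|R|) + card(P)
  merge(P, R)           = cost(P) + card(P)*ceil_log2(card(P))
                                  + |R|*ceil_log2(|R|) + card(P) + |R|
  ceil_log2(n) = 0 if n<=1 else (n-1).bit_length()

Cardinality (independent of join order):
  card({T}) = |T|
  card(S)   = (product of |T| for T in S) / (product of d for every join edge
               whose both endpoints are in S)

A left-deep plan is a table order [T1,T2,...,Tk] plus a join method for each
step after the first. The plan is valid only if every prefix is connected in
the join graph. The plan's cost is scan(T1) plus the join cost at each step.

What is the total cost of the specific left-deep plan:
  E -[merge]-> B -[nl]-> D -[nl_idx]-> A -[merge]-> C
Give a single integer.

step 1: scan E: cost=500, card=500
step 2: join B via merge
    card(P join B) = 500*200/(50) = 2000
    cost = 500 + 500*9 + 200*8 + 500 + 200 = 7300
step 3: join D via nl
    card(P join D) = 2000*120/(200) = 1200
    cost = 7300 + 2000*120 = 247300
step 4: join A via nl_idx
    card(P join A) = 1200*120/(10) = 14400
    cost = 247300 + 1200*7 + 14400 = 270100
step 5: join C via merge
    card(P join C) = 14400*60/(12) = 72000
    cost = 270100 + 14400*14 + 60*6 + 14400 + 60 = 486520

486520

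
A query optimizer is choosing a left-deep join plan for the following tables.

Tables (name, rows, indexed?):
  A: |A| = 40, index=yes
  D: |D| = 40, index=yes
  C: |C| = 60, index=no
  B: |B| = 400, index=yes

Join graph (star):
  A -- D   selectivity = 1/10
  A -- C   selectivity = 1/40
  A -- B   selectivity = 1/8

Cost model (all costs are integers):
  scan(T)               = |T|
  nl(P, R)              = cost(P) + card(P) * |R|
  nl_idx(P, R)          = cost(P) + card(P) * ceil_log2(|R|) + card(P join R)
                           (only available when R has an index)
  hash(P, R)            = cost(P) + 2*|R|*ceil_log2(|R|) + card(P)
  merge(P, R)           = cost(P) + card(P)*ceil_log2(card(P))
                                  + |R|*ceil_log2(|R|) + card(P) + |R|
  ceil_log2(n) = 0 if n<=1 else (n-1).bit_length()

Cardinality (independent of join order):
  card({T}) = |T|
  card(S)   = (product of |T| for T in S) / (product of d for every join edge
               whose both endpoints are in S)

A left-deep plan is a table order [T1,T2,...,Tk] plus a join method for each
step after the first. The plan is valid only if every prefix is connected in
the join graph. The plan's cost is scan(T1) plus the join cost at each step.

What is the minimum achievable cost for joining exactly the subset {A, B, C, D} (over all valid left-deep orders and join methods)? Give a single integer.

7180

Selinger DP over subsets of {A,B,C,D}:
  {A}: scan cost=40, card=40
  {D}: scan cost=40, card=40
  {C}: scan cost=60, card=60
  {B}: scan cost=400, card=400
  {AD}: card=160; try (D,nl_idx)→440, (A,nl_idx)→440, (D,hash)→560, (A,hash)→560, (D,merge)→600, (A,merge)→600 …(+2); best=440 via (D,nl_idx)
  {AC}: card=60; try (A,nl_idx)→480, (A,hash)→600, (C,merge)→740, (A,merge)→760, (C,hash)→800, (C,nl)→2440 …(+1); best=480 via (A,nl_idx)
  {AB}: card=2000; try (A,hash)→1280, (B,nl_idx)→2400, (B,merge)→4320, (A,merge)→4680, (A,nl_idx)→4800, (B,hash)→7280 …(+2); best=1280 via (A,hash)
  {ACD}: card=240; try (D,hash)→1020, (D,nl_idx)→1080, (D,merge)→1180, (C,hash)→1320, (C,merge)→2300, (D,nl)→2880 …(+1); best=1020 via (D,hash)
  {ABD}: card=8000; try (D,hash)→3760, (B,merge)→5880, (B,hash)→7800, (B,nl_idx)→9880, (D,nl_idx)→21280, (D,merge)→25560 …(+2); best=3760 via (D,hash)
  {ABC}: card=3000; try (C,hash)→4000, (B,nl_idx)→4020, (B,merge)→4900, (B,hash)→7740, (B,nl)→24480, (C,merge)→25700 …(+1); best=4000 via (C,hash)
  {ABCD}: card=12000; try (B,merge)→7180, (D,hash)→7480, (B,hash)→8460, (C,hash)→12480, (B,nl_idx)→15180, (D,nl_idx)→34000 …(+5); best=7180 via (B,merge)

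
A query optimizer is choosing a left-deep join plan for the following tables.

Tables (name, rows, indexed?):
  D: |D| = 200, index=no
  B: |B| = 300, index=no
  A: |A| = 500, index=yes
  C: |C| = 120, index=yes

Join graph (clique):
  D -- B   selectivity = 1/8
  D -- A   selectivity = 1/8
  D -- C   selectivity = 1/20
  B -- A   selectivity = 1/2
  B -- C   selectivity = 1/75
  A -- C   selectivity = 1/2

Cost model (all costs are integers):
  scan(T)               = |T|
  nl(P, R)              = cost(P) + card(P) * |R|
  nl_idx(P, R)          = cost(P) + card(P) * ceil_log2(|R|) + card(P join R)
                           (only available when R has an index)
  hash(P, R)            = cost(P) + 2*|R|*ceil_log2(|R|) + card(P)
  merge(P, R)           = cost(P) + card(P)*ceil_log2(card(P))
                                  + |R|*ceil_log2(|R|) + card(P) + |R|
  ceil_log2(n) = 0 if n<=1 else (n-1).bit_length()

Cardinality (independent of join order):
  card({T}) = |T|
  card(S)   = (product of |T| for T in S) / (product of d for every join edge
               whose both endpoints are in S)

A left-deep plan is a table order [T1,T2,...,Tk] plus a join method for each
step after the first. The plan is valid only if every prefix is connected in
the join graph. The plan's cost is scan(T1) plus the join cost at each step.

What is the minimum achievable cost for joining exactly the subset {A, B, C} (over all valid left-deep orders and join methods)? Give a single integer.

11760

Selinger DP over subsets of {A,B,C}:
  {B}: scan cost=300, card=300
  {A}: scan cost=500, card=500
  {C}: scan cost=120, card=120
  {AB}: card=75000; try (B,hash)→6400, (A,merge)→8300, (B,merge)→8500, (A,hash)→9600, (A,nl_idx)→78000, (A,nl)→150300 …(+1); best=6400 via (B,hash)
  {BC}: card=480; try (C,hash)→2280, (C,nl_idx)→2880, (B,merge)→4080, (C,merge)→4260, (B,hash)→5640, (B,nl)→36120 …(+1); best=2280 via (C,hash)
  {AC}: card=30000; try (C,hash)→2680, (A,merge)→6080, (C,merge)→6460, (A,hash)→9240, (A,nl_idx)→31200, (C,nl_idx)→34000 …(+2); best=2680 via (C,hash)
  {ABC}: card=60000; try (A,hash)→11760, (A,merge)→12080, (B,hash)→38080, (A,nl_idx)→66600, (C,hash)→83080, (A,nl)→242280 …(+5); best=11760 via (A,hash)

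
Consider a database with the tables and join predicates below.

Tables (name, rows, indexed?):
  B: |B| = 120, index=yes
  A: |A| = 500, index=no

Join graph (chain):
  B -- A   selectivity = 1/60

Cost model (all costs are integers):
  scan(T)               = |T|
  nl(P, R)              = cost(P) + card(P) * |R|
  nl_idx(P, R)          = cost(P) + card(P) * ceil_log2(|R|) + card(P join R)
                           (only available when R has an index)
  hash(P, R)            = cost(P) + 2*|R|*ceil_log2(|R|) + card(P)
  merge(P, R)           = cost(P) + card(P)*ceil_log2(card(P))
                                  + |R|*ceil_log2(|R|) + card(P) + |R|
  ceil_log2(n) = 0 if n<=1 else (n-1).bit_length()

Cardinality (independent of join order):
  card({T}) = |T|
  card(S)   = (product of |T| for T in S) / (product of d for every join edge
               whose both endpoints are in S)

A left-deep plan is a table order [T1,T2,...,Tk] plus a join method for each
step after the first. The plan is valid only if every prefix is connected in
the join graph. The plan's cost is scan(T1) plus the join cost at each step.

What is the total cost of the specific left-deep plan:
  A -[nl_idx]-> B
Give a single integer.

step 1: scan A: cost=500, card=500
step 2: join B via nl_idx
    card(P join B) = 500*120/(60) = 1000
    cost = 500 + 500*7 + 1000 = 5000

5000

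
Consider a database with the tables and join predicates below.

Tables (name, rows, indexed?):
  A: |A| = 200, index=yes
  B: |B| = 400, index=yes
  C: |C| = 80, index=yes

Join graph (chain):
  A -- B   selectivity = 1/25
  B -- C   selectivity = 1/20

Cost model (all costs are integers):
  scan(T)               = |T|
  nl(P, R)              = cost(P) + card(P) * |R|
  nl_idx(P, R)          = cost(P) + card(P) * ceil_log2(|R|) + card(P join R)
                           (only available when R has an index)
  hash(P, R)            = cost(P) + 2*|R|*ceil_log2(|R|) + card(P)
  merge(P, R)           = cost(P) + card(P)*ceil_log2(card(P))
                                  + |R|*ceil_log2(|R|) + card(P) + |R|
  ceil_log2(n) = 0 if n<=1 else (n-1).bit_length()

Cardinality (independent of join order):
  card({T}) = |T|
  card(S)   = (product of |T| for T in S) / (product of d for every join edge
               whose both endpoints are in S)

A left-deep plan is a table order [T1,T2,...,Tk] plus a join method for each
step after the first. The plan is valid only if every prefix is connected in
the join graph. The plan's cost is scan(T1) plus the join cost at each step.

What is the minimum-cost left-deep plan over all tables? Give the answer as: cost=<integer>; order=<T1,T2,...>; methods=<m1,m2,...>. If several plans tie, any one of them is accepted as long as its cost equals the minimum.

Selinger DP (subsets sized 1..n):
  {A}: scan cost=200, card=200
  {B}: scan cost=400, card=400
  {C}: scan cost=80, card=80
  {AB}: card=3200; try (A,hash)→4000, (B,nl_idx)→5200, (B,merge)→6000, (A,merge)→6200, (A,nl_idx)→6800, (B,hash)→7600 …(+2); best=4000 via (A,hash)
  {BC}: card=1600; try (C,hash)→1920, (B,nl_idx)→2400, (B,merge)→4720, (C,nl_idx)→4800, (C,merge)→5040, (B,hash)→7360 …(+2); best=1920 via (C,hash)
  {ABC}: card=12800; try (A,hash)→6720, (C,hash)→8320, (A,merge)→22920, (A,nl_idx)→27520, (C,nl_idx)→39200, (C,merge)→46240 …(+2); best=6720 via (A,hash)

cost=6720; order=B,C,A; methods=hash,hash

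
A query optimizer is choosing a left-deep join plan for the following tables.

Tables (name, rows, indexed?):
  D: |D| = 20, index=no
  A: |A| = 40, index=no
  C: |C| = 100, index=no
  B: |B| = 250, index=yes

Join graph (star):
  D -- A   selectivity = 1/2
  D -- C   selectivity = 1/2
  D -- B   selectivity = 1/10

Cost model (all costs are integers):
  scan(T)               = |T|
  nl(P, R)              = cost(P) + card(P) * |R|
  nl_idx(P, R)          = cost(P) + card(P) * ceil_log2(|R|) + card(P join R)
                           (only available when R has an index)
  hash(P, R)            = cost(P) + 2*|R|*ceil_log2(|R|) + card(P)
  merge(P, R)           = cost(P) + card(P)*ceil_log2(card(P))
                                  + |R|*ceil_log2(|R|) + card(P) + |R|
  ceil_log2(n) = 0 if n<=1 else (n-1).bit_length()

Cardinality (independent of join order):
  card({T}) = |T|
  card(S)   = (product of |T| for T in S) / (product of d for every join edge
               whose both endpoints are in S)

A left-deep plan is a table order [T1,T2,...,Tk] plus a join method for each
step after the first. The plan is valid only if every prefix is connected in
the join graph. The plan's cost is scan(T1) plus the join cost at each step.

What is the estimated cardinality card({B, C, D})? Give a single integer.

Tables in S: B(250), C(100), D(20)
Edges inside S: D-C(d=2), D-B(d=10)
numerator = 250 * 100 * 20 = 500000
denominator = 2 * 10 = 20
card(S) = 500000 / 20 = 25000

25000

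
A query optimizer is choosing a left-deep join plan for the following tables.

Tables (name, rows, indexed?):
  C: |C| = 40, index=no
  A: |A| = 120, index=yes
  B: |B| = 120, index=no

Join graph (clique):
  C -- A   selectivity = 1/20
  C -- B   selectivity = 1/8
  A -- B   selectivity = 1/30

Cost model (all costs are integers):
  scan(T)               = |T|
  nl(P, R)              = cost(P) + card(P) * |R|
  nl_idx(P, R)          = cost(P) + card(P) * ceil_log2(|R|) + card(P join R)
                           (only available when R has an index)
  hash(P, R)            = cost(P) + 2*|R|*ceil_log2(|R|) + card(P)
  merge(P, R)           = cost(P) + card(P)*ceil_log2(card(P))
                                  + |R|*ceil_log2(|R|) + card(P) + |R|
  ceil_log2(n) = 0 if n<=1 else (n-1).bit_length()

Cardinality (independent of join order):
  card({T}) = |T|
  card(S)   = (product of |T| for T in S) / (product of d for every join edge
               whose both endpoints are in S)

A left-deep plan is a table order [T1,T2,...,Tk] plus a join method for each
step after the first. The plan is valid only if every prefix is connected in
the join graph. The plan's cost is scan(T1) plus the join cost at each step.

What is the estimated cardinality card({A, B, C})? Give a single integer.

Tables in S: A(120), B(120), C(40)
Edges inside S: C-A(d=20), C-B(d=8), A-B(d=30)
numerator = 120 * 120 * 40 = 576000
denominator = 20 * 8 * 30 = 4800
card(S) = 576000 / 4800 = 120

120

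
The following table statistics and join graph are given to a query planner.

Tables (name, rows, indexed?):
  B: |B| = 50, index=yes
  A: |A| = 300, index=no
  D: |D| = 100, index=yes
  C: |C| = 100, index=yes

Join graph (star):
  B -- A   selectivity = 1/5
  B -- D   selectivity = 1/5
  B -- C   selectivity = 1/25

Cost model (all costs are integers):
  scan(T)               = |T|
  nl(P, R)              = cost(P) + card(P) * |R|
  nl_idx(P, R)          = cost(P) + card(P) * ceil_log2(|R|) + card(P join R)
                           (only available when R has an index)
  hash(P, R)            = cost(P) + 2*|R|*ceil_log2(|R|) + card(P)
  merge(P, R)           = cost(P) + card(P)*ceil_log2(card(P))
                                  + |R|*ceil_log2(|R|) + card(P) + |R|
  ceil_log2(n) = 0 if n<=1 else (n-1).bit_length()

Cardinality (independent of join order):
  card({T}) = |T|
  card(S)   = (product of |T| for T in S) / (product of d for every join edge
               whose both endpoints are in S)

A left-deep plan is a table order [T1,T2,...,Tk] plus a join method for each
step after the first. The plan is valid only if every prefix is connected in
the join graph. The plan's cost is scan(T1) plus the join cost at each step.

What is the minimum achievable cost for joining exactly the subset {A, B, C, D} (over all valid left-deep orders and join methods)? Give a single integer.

Selinger DP over subsets of {A,B,C,D}:
  {B}: scan cost=50, card=50
  {A}: scan cost=300, card=300
  {D}: scan cost=100, card=100
  {C}: scan cost=100, card=100
  {AB}: card=3000; try (B,hash)→1200, (A,merge)→3400, (B,merge)→3650, (B,nl_idx)→5100, (A,hash)→5500, (A,nl)→15050 …(+1); best=1200 via (B,hash)
  {BD}: card=1000; try (B,hash)→800, (D,merge)→1200, (B,merge)→1250, (D,nl_idx)→1400, (D,hash)→1500, (B,nl_idx)→1700 …(+2); best=800 via (B,hash)
  {BC}: card=200; try (C,nl_idx)→600, (B,hash)→800, (B,nl_idx)→900, (C,merge)→1200, (B,merge)→1250, (C,hash)→1500 …(+2); best=600 via (C,nl_idx)
  {ABD}: card=60000; try (D,hash)→5600, (A,hash)→7200, (A,merge)→14800, (D,merge)→41000, (D,nl_idx)→82200, (A,nl)→300800 …(+1); best=5600 via (D,hash)
  {ABC}: card=12000; try (A,merge)→5400, (C,hash)→5600, (A,hash)→6200, (C,nl_idx)→34200, (C,merge)→41000, (A,nl)→60600 …(+1); best=5400 via (A,merge)
  {BCD}: card=4000; try (D,hash)→2200, (D,merge)→3200, (C,hash)→3200, (D,nl_idx)→6000, (C,nl_idx)→11800, (C,merge)→12600 …(+2); best=2200 via (D,hash)
  {ABCD}: card=240000; try (A,hash)→11600, (D,hash)→18800, (A,merge)→57200, (C,hash)→67000, (D,merge)→186200, (D,nl_idx)→329400 …(+5); best=11600 via (A,hash)

11600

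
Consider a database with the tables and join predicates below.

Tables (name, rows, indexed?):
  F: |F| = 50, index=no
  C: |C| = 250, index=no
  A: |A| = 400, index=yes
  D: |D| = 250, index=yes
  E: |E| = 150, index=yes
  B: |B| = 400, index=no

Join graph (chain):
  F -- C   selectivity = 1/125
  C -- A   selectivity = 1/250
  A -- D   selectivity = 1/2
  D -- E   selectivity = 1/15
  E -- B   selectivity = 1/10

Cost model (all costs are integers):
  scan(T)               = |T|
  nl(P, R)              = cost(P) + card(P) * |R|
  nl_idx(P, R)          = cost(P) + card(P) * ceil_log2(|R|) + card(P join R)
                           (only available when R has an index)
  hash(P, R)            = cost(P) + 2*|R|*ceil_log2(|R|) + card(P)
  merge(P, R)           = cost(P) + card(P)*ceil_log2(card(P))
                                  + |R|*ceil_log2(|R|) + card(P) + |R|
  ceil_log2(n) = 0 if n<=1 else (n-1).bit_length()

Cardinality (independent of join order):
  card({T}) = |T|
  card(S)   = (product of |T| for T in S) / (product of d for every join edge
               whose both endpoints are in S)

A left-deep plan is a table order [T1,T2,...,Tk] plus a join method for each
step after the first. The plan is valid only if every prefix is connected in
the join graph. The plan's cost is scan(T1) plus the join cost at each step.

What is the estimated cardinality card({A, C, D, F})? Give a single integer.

20000

Tables in S: A(400), C(250), D(250), F(50)
Edges inside S: F-C(d=125), C-A(d=250), A-D(d=2)
numerator = 400 * 250 * 250 * 50 = 1250000000
denominator = 125 * 250 * 2 = 62500
card(S) = 1250000000 / 62500 = 20000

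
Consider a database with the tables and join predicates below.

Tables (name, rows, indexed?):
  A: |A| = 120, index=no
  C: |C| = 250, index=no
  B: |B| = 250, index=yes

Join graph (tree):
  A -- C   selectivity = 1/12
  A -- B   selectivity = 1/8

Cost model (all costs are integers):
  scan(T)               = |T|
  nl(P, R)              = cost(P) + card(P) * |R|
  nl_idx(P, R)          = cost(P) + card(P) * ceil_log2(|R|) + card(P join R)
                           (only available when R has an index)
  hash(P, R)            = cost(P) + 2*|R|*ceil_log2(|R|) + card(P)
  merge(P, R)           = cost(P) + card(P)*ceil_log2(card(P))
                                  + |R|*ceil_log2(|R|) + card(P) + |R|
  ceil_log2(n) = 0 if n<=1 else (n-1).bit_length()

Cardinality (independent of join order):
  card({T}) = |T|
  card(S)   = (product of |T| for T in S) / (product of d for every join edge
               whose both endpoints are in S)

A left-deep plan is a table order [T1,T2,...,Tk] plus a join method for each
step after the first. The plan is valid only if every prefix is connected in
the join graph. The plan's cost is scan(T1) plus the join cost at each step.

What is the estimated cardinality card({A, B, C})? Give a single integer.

78125

Tables in S: A(120), B(250), C(250)
Edges inside S: A-C(d=12), A-B(d=8)
numerator = 120 * 250 * 250 = 7500000
denominator = 12 * 8 = 96
card(S) = 7500000 / 96 = 78125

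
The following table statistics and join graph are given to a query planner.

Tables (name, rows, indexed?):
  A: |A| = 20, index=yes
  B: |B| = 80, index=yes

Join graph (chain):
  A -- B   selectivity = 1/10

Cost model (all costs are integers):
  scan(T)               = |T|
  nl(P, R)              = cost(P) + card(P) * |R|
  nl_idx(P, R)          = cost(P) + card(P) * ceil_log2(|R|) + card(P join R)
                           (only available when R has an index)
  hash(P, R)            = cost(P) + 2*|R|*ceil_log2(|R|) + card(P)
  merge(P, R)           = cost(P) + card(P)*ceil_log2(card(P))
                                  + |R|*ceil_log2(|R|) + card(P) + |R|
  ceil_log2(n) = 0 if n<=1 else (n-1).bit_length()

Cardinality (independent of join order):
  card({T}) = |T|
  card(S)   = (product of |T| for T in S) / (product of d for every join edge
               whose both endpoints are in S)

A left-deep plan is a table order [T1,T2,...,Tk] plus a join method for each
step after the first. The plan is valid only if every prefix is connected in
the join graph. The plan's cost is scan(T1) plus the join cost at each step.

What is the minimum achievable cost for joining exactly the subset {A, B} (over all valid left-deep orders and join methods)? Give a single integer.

320

Selinger DP over subsets of {A,B}:
  {A}: scan cost=20, card=20
  {B}: scan cost=80, card=80
  {AB}: card=160; try (B,nl_idx)→320, (A,hash)→360, (A,nl_idx)→640, (B,merge)→780, (A,merge)→840, (B,hash)→1160 …(+2); best=320 via (B,nl_idx)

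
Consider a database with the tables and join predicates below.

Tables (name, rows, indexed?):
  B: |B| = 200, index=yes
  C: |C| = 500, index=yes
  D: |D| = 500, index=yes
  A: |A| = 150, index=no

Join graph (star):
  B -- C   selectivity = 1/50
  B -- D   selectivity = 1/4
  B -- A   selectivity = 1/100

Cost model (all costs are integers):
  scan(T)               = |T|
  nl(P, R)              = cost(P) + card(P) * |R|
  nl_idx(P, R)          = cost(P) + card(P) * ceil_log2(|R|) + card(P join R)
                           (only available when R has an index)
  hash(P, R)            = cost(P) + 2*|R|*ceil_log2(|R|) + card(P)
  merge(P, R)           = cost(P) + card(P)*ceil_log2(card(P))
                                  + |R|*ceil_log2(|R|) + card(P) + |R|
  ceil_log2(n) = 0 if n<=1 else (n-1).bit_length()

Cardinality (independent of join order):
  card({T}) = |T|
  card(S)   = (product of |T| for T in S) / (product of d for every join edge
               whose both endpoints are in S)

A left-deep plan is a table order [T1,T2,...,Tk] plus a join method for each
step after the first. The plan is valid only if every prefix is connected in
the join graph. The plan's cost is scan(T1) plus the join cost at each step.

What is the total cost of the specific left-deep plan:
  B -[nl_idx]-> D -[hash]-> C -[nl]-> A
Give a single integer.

step 1: scan B: cost=200, card=200
step 2: join D via nl_idx
    card(P join D) = 200*500/(4) = 25000
    cost = 200 + 200*9 + 25000 = 27000
step 3: join C via hash
    card(P join C) = 25000*500/(50) = 250000
    cost = 27000 + 2*500*9 + 25000 = 61000
step 4: join A via nl
    card(P join A) = 250000*150/(100) = 375000
    cost = 61000 + 250000*150 = 37561000

37561000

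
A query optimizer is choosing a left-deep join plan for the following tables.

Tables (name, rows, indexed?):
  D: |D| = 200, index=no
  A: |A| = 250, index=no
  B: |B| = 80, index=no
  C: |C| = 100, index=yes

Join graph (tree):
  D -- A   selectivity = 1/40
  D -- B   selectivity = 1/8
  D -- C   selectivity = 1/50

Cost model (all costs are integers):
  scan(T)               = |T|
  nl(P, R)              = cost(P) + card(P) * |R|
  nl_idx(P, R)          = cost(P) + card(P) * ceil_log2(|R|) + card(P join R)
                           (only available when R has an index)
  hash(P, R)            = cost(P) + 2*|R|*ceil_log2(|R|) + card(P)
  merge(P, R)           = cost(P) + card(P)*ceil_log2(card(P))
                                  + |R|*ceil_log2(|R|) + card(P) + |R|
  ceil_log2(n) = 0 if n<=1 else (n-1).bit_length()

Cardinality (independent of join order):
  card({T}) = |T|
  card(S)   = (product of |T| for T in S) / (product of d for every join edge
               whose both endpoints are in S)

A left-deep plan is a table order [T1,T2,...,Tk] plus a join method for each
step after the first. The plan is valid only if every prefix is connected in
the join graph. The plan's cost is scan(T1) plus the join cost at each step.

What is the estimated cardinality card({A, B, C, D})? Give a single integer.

25000

Tables in S: A(250), B(80), C(100), D(200)
Edges inside S: D-A(d=40), D-B(d=8), D-C(d=50)
numerator = 250 * 80 * 100 * 200 = 400000000
denominator = 40 * 8 * 50 = 16000
card(S) = 400000000 / 16000 = 25000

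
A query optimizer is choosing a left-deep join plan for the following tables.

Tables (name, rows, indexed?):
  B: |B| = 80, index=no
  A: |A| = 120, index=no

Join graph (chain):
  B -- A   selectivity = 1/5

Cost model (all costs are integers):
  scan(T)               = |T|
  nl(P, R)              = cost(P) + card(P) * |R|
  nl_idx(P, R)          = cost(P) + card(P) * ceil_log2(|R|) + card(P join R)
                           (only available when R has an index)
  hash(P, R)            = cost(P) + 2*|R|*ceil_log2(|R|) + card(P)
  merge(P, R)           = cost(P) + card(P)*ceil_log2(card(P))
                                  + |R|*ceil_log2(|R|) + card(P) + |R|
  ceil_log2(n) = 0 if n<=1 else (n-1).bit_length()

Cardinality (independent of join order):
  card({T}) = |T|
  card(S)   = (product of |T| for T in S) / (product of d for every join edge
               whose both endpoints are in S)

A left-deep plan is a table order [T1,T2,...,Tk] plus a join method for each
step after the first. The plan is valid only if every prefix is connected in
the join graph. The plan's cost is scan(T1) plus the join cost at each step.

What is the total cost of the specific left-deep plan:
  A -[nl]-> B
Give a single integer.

step 1: scan A: cost=120, card=120
step 2: join B via nl
    card(P join B) = 120*80/(5) = 1920
    cost = 120 + 120*80 = 9720

9720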